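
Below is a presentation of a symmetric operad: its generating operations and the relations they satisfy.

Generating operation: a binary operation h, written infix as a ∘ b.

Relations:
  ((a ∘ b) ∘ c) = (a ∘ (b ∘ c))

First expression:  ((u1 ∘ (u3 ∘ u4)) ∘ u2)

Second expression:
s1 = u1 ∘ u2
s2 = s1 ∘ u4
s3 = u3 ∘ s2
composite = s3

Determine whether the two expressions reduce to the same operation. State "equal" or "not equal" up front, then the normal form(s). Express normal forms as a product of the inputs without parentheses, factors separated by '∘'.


Reducing the first expression gives u1 ∘ u3 ∘ u4 ∘ u2
Reducing the second expression gives u3 ∘ u1 ∘ u2 ∘ u4
They disagree, so not equal.

not equal — first u1 ∘ u3 ∘ u4 ∘ u2, second u3 ∘ u1 ∘ u2 ∘ u4


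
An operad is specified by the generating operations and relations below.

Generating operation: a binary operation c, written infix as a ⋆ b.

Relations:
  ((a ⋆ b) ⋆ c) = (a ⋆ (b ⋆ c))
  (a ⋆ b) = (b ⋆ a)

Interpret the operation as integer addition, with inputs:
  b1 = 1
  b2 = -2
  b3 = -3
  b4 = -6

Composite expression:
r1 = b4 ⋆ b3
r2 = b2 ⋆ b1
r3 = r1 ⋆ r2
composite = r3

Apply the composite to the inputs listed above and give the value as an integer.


-10


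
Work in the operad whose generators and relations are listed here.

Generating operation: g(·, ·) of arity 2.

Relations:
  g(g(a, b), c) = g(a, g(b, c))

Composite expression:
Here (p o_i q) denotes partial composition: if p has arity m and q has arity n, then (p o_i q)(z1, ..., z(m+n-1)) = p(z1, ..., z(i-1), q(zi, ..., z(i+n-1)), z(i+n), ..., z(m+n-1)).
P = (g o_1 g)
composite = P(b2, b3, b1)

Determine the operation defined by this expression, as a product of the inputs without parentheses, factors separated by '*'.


The g-tree's shape is irrelevant; the b-reading-order decides.
g(b2, b3) reduces to b2 * b3
g(g(b2, b3), b1) reduces to b2 * b3 * b1

b2 * b3 * b1


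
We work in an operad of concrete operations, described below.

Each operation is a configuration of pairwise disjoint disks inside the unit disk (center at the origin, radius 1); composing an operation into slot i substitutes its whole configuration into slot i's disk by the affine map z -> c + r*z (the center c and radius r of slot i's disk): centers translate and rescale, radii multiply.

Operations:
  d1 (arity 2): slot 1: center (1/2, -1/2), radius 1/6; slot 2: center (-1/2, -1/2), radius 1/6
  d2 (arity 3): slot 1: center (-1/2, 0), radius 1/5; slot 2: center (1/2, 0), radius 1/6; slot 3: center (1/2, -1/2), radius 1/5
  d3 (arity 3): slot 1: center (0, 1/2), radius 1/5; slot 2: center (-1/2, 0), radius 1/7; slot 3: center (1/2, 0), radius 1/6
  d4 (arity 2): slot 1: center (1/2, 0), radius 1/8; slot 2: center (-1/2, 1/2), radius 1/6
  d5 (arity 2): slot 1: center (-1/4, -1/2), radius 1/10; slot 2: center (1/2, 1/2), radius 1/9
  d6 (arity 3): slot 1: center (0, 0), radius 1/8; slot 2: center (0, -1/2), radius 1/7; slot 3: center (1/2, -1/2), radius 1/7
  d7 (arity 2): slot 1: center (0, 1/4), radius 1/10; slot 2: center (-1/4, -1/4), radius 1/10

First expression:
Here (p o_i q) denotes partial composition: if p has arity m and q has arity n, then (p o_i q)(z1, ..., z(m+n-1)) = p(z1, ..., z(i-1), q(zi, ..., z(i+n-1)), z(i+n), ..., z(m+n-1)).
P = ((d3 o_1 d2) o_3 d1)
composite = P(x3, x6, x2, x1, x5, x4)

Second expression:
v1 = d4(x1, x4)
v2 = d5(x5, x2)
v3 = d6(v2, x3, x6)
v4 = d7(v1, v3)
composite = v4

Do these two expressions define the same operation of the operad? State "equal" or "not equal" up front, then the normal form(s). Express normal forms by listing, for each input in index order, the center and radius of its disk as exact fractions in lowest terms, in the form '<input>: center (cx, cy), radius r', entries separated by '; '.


not equal — first x1: center (2/25, 19/50), radius 1/150; x2: center (3/25, 19/50), radius 1/150; x3: center (-1/10, 1/2), radius 1/25; x4: center (1/2, 0), radius 1/6; x5: center (-1/2, 0), radius 1/7; x6: center (1/10, 1/2), radius 1/30, second x1: center (1/20, 1/4), radius 1/80; x2: center (-39/160, -39/160), radius 1/720; x3: center (-1/4, -3/10), radius 1/70; x4: center (-1/20, 3/10), radius 1/60; x5: center (-81/320, -41/160), radius 1/800; x6: center (-1/5, -3/10), radius 1/70

Reducing the first expression gives x1: center (2/25, 19/50), radius 1/150; x2: center (3/25, 19/50), radius 1/150; x3: center (-1/10, 1/2), radius 1/25; x4: center (1/2, 0), radius 1/6; x5: center (-1/2, 0), radius 1/7; x6: center (1/10, 1/2), radius 1/30
Reducing the second expression gives x1: center (1/20, 1/4), radius 1/80; x2: center (-39/160, -39/160), radius 1/720; x3: center (-1/4, -3/10), radius 1/70; x4: center (-1/20, 3/10), radius 1/60; x5: center (-81/320, -41/160), radius 1/800; x6: center (-1/5, -3/10), radius 1/70
No match — not equal.


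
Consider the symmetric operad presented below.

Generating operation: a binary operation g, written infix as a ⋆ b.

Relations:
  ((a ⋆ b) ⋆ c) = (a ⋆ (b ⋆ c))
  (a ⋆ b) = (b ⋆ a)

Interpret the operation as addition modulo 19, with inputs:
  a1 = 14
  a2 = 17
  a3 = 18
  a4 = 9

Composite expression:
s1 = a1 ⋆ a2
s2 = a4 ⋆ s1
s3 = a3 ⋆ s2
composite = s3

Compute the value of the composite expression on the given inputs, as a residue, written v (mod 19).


(a1 ⋆ a2) = 12
(a4 ⋆ (a1 ⋆ a2)) = 2
(a3 ⋆ (a4 ⋆ (a1 ⋆ a2))) = 1

1 (mod 19)


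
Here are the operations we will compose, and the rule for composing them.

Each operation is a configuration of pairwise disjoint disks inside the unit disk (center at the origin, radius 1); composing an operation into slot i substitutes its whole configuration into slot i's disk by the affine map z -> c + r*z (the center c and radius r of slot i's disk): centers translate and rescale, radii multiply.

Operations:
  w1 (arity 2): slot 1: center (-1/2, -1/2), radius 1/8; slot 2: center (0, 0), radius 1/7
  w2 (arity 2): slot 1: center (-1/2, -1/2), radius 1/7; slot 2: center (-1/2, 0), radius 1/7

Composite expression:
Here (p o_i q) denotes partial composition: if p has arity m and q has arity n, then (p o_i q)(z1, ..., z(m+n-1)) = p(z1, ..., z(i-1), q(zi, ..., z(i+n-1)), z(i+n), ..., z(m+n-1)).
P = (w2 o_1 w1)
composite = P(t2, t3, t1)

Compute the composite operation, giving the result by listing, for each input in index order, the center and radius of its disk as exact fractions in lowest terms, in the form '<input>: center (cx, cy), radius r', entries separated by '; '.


Each t-disk chains the slot maps above it in w2; radii multiply.
for t2, the 2-step affine chain lands on center (-4/7, -4/7), radius 1/56
for t3, the 2-step affine chain lands on center (-1/2, -1/2), radius 1/49
for t1, the 1-step affine chain lands on center (-1/2, 0), radius 1/7

t1: center (-1/2, 0), radius 1/7; t2: center (-4/7, -4/7), radius 1/56; t3: center (-1/2, -1/2), radius 1/49


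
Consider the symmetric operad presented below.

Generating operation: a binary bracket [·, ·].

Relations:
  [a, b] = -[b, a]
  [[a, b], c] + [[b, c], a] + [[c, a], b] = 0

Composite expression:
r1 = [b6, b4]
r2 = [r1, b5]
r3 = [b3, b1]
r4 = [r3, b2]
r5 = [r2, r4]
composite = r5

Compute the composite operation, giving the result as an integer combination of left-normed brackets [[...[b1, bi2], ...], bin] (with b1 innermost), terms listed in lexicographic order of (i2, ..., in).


-[[[[[b1, b3], b2], b4], b6], b5] + [[[[[b1, b3], b2], b5], b4], b6] - [[[[[b1, b3], b2], b5], b6], b4] + [[[[[b1, b3], b2], b6], b4], b5]


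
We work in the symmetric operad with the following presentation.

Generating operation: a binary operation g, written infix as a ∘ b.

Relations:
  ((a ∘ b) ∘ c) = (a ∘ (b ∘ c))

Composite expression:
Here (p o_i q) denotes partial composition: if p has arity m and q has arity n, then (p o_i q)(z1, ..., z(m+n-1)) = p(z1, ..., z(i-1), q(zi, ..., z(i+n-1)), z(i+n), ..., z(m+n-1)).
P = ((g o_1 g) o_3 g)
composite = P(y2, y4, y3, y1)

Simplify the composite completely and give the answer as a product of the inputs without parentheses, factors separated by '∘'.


Every regrouping of g is equal, so read the y-inputs in written order.
(y2 ∘ y4) spells out as y2 ∘ y4
(y3 ∘ y1) spells out as y3 ∘ y1
((y2 ∘ y4) ∘ (y3 ∘ y1)) spells out as y2 ∘ y4 ∘ y3 ∘ y1

y2 ∘ y4 ∘ y3 ∘ y1


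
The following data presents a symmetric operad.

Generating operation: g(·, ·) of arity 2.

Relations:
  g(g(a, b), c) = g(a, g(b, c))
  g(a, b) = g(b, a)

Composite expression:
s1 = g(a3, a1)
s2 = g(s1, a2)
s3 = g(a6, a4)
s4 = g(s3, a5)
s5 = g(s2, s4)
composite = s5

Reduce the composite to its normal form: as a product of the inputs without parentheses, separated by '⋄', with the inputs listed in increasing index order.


a1 ⋄ a2 ⋄ a3 ⋄ a4 ⋄ a5 ⋄ a6

With g associative and commutative, the a-input set is all that matters.
g(a3, a1) linearizes to a3 ⋄ a1
g(g(a3, a1), a2) linearizes to a3 ⋄ a1 ⋄ a2
g(a6, a4) linearizes to a6 ⋄ a4
g(g(a6, a4), a5) linearizes to a6 ⋄ a4 ⋄ a5
g(g(g(a3, a1), a2), g(g(a6, a4), a5)) linearizes to a3 ⋄ a1 ⋄ a2 ⋄ a6 ⋄ a4 ⋄ a5
commutativity sorts the factors: a1 ⋄ a2 ⋄ a3 ⋄ a4 ⋄ a5 ⋄ a6


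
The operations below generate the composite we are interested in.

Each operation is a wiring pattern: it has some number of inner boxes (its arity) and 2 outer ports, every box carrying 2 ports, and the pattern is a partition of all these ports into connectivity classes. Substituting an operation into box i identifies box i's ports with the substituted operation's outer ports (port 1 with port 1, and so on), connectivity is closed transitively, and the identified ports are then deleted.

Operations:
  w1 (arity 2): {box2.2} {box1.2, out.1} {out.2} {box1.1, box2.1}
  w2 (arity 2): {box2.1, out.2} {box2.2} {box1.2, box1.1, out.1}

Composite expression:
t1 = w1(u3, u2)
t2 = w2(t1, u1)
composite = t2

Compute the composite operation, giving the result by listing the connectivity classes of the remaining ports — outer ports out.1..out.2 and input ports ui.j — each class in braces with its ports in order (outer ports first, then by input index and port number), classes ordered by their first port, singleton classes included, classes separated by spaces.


{out.1, u3.2} {out.2, u1.1} {u1.2} {u2.1, u3.1} {u2.2}

After gluing at w2, chains via deleted ports link the u-ports.
w1 over (u3, u2) gives {out.1, u3.2} {out.2} {u2.1, u3.1} {u2.2}, out.j being that stage's outer ports
w2 over (u3, u2, u1) gives {out.1, u3.2} {out.2, u1.1} {u1.2} {u2.1, u3.1} {u2.2}, out.j being that stage's outer ports


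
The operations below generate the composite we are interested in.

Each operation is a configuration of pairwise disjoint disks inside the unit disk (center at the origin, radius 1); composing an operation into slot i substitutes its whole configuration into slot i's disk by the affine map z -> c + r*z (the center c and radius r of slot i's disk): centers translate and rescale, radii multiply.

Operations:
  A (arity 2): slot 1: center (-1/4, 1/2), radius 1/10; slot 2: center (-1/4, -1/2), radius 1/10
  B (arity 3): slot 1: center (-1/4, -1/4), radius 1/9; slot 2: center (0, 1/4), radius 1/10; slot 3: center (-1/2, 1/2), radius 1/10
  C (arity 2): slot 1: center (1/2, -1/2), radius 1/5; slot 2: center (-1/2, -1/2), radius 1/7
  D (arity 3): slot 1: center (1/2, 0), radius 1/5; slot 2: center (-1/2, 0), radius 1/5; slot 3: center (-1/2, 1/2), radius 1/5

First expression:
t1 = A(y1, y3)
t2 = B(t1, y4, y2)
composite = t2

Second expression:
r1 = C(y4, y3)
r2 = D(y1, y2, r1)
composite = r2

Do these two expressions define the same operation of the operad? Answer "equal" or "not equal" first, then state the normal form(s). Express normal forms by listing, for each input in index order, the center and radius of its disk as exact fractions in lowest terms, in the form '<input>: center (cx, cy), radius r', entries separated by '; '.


not equal; the first gives y1: center (-5/18, -7/36), radius 1/90; y2: center (-1/2, 1/2), radius 1/10; y3: center (-5/18, -11/36), radius 1/90; y4: center (0, 1/4), radius 1/10 and the second y1: center (1/2, 0), radius 1/5; y2: center (-1/2, 0), radius 1/5; y3: center (-3/5, 2/5), radius 1/35; y4: center (-2/5, 2/5), radius 1/25

Normal form of the first expression: y1: center (-5/18, -7/36), radius 1/90; y2: center (-1/2, 1/2), radius 1/10; y3: center (-5/18, -11/36), radius 1/90; y4: center (0, 1/4), radius 1/10
Normal form of the second expression: y1: center (1/2, 0), radius 1/5; y2: center (-1/2, 0), radius 1/5; y3: center (-3/5, 2/5), radius 1/35; y4: center (-2/5, 2/5), radius 1/25
They disagree, so not equal.


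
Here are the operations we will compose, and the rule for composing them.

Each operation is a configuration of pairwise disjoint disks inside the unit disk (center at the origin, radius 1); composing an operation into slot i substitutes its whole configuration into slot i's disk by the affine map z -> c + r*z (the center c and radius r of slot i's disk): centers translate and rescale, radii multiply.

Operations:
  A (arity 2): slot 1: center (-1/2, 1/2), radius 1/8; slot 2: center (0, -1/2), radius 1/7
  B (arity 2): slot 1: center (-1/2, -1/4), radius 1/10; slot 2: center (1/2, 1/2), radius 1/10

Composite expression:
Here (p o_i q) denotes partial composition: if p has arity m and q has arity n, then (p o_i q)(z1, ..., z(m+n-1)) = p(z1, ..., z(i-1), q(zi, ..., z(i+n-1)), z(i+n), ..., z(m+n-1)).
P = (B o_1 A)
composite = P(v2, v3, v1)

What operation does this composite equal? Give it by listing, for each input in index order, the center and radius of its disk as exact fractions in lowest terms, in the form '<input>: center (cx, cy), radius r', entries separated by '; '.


v1: center (1/2, 1/2), radius 1/10; v2: center (-11/20, -1/5), radius 1/80; v3: center (-1/2, -3/10), radius 1/70


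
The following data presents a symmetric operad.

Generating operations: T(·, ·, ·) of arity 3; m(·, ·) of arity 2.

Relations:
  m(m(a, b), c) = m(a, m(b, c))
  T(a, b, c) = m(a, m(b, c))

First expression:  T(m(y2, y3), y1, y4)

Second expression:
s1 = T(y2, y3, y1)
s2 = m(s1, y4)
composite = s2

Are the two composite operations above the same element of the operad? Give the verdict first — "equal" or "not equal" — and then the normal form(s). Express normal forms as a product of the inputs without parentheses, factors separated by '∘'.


equal; the common form is y2 ∘ y3 ∘ y1 ∘ y4

The first composite normalizes to y2 ∘ y3 ∘ y1 ∘ y4
The second composite normalizes to y2 ∘ y3 ∘ y1 ∘ y4
Both agree, so they are equal.


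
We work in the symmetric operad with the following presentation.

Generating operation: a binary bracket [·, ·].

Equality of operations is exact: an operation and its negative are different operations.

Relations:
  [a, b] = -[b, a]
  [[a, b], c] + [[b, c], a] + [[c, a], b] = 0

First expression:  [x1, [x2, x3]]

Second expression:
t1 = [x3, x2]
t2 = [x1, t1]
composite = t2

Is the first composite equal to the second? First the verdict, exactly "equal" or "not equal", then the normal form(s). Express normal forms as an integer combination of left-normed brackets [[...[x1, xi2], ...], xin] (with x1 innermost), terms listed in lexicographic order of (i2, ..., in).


In normal form, the first expression is [[x1, x2], x3] - [[x1, x3], x2]
In normal form, the second expression is -[[x1, x2], x3] + [[x1, x3], x2]
The normal forms differ: not equal.

not equal; the first gives [[x1, x2], x3] - [[x1, x3], x2] and the second -[[x1, x2], x3] + [[x1, x3], x2]


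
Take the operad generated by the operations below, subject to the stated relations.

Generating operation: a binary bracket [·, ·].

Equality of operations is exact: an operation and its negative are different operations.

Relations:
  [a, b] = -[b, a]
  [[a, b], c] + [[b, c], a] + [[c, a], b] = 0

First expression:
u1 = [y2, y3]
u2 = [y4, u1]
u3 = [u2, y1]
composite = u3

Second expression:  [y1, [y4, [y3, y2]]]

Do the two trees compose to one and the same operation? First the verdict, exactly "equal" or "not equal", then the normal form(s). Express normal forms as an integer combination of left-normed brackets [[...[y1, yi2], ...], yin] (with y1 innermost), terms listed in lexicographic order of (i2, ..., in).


equal; both compose to [[[y1, y2], y3], y4] - [[[y1, y3], y2], y4] - [[[y1, y4], y2], y3] + [[[y1, y4], y3], y2]

Reducing the first expression gives [[[y1, y2], y3], y4] - [[[y1, y3], y2], y4] - [[[y1, y4], y2], y3] + [[[y1, y4], y3], y2]
Reducing the second expression gives [[[y1, y2], y3], y4] - [[[y1, y3], y2], y4] - [[[y1, y4], y2], y3] + [[[y1, y4], y3], y2]
Same normal form: equal.


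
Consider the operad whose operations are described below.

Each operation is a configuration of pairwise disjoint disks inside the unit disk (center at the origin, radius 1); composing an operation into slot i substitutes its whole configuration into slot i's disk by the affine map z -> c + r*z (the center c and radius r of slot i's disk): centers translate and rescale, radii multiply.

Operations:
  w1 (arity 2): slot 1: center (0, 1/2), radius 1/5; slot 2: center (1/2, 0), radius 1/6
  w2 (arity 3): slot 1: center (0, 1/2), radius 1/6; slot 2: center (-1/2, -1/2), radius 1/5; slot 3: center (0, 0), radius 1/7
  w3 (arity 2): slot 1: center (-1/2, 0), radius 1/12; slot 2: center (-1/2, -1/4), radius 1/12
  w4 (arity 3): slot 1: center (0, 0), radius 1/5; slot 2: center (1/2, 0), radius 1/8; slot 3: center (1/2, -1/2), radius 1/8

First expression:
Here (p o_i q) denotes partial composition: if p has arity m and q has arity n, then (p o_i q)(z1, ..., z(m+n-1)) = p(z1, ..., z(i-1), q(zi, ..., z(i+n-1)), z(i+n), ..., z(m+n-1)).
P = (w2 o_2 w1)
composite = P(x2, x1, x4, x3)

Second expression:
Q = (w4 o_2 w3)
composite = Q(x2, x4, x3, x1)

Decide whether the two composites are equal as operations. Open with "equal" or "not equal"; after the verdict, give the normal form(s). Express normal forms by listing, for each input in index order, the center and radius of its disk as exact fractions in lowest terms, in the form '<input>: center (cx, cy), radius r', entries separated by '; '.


Normal form of the first expression: x1: center (-1/2, -2/5), radius 1/25; x2: center (0, 1/2), radius 1/6; x3: center (0, 0), radius 1/7; x4: center (-2/5, -1/2), radius 1/30
Normal form of the second expression: x1: center (1/2, -1/2), radius 1/8; x2: center (0, 0), radius 1/5; x3: center (7/16, -1/32), radius 1/96; x4: center (7/16, 0), radius 1/96
They disagree, so not equal.

not equal — first x1: center (-1/2, -2/5), radius 1/25; x2: center (0, 1/2), radius 1/6; x3: center (0, 0), radius 1/7; x4: center (-2/5, -1/2), radius 1/30, second x1: center (1/2, -1/2), radius 1/8; x2: center (0, 0), radius 1/5; x3: center (7/16, -1/32), radius 1/96; x4: center (7/16, 0), radius 1/96


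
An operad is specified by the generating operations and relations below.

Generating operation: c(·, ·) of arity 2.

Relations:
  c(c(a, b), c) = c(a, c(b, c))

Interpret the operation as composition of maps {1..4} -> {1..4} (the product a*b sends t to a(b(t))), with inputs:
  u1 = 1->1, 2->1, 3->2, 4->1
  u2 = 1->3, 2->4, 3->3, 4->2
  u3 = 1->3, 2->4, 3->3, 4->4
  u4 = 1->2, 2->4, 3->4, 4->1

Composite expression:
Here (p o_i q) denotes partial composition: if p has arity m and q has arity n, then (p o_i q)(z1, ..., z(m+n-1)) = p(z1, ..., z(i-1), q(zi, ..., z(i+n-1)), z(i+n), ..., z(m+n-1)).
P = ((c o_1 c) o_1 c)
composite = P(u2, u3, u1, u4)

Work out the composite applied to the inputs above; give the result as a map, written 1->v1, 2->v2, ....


1->3, 2->3, 3->3, 4->3

c(u2, u3) = 1->3, 2->2, 3->3, 4->2
c(c(u2, u3), u1) = 1->3, 2->3, 3->2, 4->3
c(c(c(u2, u3), u1), u4) = 1->3, 2->3, 3->3, 4->3


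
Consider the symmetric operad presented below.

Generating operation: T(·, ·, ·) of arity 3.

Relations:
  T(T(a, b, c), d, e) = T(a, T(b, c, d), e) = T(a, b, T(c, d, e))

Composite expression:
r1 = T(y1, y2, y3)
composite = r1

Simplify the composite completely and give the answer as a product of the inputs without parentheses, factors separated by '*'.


Every regrouping of T is equal, so read the y-inputs in written order.
T(y1, y2, y3) reduces to y1 * y2 * y3

y1 * y2 * y3


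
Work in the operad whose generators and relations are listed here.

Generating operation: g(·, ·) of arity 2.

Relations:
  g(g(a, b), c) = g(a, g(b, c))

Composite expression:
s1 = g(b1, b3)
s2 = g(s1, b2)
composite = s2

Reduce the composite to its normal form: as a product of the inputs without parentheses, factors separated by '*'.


b1 * b3 * b2

The g-tree's shape is irrelevant; the b-reading-order decides.
g(b1, b3) spells out as b1 * b3
g(g(b1, b3), b2) spells out as b1 * b3 * b2


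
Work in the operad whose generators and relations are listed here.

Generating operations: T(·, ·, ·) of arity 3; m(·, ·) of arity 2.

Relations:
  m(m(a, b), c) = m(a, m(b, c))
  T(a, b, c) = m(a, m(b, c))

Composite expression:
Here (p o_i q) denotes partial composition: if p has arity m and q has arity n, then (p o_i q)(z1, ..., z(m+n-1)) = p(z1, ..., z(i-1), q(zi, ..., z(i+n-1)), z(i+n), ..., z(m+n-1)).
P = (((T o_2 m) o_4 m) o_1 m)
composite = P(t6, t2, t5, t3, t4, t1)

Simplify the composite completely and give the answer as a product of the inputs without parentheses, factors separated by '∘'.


t6 ∘ t2 ∘ t5 ∘ t3 ∘ t4 ∘ t1


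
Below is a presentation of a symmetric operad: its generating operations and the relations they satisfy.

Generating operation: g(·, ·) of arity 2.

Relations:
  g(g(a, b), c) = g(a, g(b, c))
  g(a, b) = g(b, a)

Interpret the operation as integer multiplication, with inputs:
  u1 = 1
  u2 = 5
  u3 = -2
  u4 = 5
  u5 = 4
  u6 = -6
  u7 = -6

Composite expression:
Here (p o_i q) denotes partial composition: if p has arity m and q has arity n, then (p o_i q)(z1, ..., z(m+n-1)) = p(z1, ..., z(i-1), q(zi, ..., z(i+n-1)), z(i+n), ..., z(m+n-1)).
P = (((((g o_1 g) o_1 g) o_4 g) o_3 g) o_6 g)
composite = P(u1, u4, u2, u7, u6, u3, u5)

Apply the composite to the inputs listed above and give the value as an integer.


-7200

g(u1, u4) = 5
g(u2, u7) = -30
g(g(u1, u4), g(u2, u7)) = -150
g(u3, u5) = -8
g(u6, g(u3, u5)) = 48
g(g(g(u1, u4), g(u2, u7)), g(u6, g(u3, u5))) = -7200


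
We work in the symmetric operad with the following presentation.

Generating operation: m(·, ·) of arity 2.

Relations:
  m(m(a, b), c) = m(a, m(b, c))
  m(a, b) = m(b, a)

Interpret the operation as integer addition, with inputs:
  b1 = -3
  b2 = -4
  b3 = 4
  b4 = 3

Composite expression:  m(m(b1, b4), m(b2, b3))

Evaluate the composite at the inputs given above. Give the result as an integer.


0


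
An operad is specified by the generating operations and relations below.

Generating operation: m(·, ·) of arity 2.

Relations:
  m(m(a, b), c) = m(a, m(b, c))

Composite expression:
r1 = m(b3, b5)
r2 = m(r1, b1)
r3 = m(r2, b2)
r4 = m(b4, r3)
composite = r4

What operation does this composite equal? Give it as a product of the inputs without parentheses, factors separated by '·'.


The m-tree's shape is irrelevant; the b-reading-order decides.
m(b3, b5) spells out as b3 · b5
m(m(b3, b5), b1) spells out as b3 · b5 · b1
m(m(m(b3, b5), b1), b2) spells out as b3 · b5 · b1 · b2
m(b4, m(m(m(b3, b5), b1), b2)) spells out as b4 · b3 · b5 · b1 · b2

b4 · b3 · b5 · b1 · b2


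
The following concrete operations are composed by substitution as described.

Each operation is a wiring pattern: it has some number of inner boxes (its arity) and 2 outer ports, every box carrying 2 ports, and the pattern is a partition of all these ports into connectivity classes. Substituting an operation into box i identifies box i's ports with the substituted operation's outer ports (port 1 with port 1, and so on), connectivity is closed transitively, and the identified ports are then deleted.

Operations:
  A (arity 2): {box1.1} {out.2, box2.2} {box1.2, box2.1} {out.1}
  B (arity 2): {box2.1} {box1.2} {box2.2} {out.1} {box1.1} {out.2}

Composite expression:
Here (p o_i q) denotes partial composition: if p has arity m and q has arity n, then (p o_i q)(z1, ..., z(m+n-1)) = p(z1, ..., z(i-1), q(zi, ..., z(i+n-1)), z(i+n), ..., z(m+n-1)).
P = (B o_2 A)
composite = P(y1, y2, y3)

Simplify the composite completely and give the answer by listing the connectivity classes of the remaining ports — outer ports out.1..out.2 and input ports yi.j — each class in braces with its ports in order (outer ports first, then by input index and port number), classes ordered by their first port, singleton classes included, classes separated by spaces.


Substituting into B glues patterns; closure does the rest.
composing A on (y2, y3), with out.j its own outer ports: {out.1} {out.2, y3.2} {y2.1} {y2.2, y3.1}
composing B on (y1, y2, y3), with out.j its own outer ports: {out.1} {out.2} {y1.1} {y1.2} {y2.1} {y2.2, y3.1} {y3.2}

{out.1} {out.2} {y1.1} {y1.2} {y2.1} {y2.2, y3.1} {y3.2}


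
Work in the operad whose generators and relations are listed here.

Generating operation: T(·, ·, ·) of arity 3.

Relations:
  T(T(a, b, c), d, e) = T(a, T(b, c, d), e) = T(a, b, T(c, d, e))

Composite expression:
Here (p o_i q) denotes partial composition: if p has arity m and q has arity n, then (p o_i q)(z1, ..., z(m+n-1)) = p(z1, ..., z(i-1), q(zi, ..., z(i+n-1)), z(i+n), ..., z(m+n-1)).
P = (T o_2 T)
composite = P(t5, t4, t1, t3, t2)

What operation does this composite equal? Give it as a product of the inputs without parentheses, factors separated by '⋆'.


t5 ⋆ t4 ⋆ t1 ⋆ t3 ⋆ t2

All parenthesizations of T agree; list the t-inputs left to right.
T(t4, t1, t3) unparenthesizes to t4 ⋆ t1 ⋆ t3
T(t5, T(t4, t1, t3), t2) unparenthesizes to t5 ⋆ t4 ⋆ t1 ⋆ t3 ⋆ t2


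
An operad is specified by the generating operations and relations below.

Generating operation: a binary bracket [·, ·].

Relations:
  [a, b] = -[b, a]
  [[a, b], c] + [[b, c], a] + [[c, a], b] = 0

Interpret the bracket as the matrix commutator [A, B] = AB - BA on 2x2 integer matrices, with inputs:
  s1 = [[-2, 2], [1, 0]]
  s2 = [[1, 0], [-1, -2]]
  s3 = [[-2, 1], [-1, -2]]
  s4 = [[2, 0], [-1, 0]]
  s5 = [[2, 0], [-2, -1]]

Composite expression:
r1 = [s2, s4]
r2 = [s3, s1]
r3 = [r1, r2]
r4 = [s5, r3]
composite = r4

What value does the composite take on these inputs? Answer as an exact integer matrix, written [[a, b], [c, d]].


[[0, 0], [-10, 0]]


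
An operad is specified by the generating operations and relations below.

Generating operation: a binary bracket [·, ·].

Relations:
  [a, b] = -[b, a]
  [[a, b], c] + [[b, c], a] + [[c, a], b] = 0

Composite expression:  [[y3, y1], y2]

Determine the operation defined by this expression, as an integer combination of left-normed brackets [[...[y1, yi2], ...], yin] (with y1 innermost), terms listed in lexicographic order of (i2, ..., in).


-[[y1, y3], y2]


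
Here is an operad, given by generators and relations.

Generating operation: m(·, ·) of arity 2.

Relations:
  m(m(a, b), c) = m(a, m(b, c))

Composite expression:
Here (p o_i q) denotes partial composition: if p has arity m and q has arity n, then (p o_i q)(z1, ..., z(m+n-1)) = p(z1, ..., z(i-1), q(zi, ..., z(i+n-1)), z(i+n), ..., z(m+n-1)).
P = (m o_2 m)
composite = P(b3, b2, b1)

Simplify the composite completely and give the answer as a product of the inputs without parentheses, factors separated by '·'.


b3 · b2 · b1

The m-tree's shape is irrelevant; the b-reading-order decides.
m(b2, b1) linearizes to b2 · b1
m(b3, m(b2, b1)) linearizes to b3 · b2 · b1


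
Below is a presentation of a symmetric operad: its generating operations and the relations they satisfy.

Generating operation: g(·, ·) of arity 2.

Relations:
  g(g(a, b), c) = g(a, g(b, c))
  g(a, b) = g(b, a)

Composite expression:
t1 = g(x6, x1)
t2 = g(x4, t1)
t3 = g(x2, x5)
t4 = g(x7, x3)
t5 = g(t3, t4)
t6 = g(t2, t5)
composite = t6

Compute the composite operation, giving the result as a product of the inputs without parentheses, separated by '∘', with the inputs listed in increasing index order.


Both nesting and order wash out for g; what remains is which x's occur.
g(x6, x1) flattens to x6 ∘ x1
g(x4, g(x6, x1)) flattens to x4 ∘ x6 ∘ x1
g(x2, x5) flattens to x2 ∘ x5
g(x7, x3) flattens to x7 ∘ x3
g(g(x2, x5), g(x7, x3)) flattens to x2 ∘ x5 ∘ x7 ∘ x3
g(g(x4, g(x6, x1)), g(g(x2, x5), g(x7, x3))) flattens to x4 ∘ x6 ∘ x1 ∘ x2 ∘ x5 ∘ x7 ∘ x3
sorting the factors by input index: x1 ∘ x2 ∘ x3 ∘ x4 ∘ x5 ∘ x6 ∘ x7

x1 ∘ x2 ∘ x3 ∘ x4 ∘ x5 ∘ x6 ∘ x7


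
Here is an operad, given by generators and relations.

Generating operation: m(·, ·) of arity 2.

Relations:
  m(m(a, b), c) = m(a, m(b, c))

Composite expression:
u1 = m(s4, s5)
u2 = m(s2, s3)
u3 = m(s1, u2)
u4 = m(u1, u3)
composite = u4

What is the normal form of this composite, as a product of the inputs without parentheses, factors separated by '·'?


Every regrouping of m is equal, so read the s-inputs in written order.
m(s4, s5) spells out as s4 · s5
m(s2, s3) spells out as s2 · s3
m(s1, m(s2, s3)) spells out as s1 · s2 · s3
m(m(s4, s5), m(s1, m(s2, s3))) spells out as s4 · s5 · s1 · s2 · s3

s4 · s5 · s1 · s2 · s3


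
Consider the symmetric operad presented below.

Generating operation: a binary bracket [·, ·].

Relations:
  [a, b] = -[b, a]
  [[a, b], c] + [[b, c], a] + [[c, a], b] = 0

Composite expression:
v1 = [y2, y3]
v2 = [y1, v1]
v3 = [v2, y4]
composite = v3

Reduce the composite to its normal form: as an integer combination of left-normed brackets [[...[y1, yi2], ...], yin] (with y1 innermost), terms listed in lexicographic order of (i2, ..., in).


[[[y1, y2], y3], y4] - [[[y1, y3], y2], y4]

Expand each bracket as ab - ba; the y1-initial words give the coefficients.
Composite bracket: [[y1, [y2, y3]], y4]
The bracket unfolds into 8 signed words via [a, b] = ab - ba (2^3 = 8).
The y1-initial words carry the normal form:
  word y1y2y3y4 has sign +1, contributing +[[[y1, y2], y3], y4]
  word y1y3y2y4 has sign -1, contributing -[[[y1, y3], y2], y4]


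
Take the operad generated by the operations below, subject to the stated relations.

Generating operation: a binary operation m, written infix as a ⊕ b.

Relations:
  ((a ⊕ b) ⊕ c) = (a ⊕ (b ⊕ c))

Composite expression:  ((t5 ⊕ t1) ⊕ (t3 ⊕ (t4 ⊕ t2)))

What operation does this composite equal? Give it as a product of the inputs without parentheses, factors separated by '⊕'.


t5 ⊕ t1 ⊕ t3 ⊕ t4 ⊕ t2


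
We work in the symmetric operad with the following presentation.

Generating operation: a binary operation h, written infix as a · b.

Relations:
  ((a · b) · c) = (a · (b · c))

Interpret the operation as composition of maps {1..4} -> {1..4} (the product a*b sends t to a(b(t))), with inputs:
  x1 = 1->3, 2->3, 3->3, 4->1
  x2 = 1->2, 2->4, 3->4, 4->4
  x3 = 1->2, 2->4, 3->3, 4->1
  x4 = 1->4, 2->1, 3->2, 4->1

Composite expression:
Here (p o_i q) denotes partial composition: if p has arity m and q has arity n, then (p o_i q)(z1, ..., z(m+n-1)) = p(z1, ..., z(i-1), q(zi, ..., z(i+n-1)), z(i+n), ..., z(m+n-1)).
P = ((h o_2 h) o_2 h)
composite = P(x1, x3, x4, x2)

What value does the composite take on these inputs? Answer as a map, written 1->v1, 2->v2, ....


(x3 · x4) = 1->1, 2->2, 3->4, 4->2
((x3 · x4) · x2) = 1->2, 2->2, 3->2, 4->2
(x1 · ((x3 · x4) · x2)) = 1->3, 2->3, 3->3, 4->3

1->3, 2->3, 3->3, 4->3


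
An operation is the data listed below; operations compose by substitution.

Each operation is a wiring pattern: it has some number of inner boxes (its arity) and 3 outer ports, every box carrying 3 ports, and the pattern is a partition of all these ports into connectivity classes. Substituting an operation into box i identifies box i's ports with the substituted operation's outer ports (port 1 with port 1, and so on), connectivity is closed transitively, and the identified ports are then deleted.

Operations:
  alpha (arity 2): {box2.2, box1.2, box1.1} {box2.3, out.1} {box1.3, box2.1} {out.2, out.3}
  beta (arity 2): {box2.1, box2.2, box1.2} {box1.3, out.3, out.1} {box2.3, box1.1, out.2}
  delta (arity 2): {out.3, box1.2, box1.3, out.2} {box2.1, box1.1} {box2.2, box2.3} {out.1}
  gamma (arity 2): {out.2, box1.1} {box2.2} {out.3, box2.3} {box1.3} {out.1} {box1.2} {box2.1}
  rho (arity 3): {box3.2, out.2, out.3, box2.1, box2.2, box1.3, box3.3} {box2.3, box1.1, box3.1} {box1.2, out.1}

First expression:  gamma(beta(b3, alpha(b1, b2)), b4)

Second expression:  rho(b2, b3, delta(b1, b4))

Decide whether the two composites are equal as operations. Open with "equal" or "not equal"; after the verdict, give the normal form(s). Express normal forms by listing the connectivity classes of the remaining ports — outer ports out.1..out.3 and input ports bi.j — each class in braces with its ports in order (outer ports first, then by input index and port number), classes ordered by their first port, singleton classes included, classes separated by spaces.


not equal — first {out.1} {out.2, b3.3} {out.3, b4.3} {b1.1, b1.2, b2.2} {b1.3, b2.1} {b2.3, b3.1, b3.2} {b4.1} {b4.2}, second {out.1, b2.2} {out.2, out.3, b1.2, b1.3, b2.3, b3.1, b3.2} {b1.1, b4.1} {b2.1, b3.3} {b4.2, b4.3}

Normal form of the first expression: {out.1} {out.2, b3.3} {out.3, b4.3} {b1.1, b1.2, b2.2} {b1.3, b2.1} {b2.3, b3.1, b3.2} {b4.1} {b4.2}
Normal form of the second expression: {out.1, b2.2} {out.2, out.3, b1.2, b1.3, b2.3, b3.1, b3.2} {b1.1, b4.1} {b2.1, b3.3} {b4.2, b4.3}
Distinct normal forms: not equal.


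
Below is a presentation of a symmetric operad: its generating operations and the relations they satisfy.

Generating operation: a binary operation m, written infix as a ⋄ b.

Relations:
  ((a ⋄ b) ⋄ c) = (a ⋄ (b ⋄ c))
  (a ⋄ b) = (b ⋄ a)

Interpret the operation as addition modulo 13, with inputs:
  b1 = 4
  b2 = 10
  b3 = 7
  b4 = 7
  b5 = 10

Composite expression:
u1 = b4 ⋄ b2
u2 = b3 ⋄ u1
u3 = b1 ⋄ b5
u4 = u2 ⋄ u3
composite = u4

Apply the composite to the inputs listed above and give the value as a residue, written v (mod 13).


12 (mod 13)


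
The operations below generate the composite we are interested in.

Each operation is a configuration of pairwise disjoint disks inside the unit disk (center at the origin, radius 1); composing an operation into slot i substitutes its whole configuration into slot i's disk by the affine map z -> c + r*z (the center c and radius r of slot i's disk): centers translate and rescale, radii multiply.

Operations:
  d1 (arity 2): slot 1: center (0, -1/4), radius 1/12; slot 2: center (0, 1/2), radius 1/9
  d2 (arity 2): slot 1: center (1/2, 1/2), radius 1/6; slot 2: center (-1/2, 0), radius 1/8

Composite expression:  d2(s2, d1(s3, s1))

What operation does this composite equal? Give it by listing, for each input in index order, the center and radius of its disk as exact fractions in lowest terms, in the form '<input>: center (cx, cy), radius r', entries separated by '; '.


s1: center (-1/2, 1/16), radius 1/72; s2: center (1/2, 1/2), radius 1/6; s3: center (-1/2, -1/32), radius 1/96

Only the slot chain above each s matters under d2; compose those maps.
input s2: composing its 1 substitution step yields center (1/2, 1/2), radius 1/6
input s3: composing its 2 substitution steps yields center (-1/2, -1/32), radius 1/96
input s1: composing its 2 substitution steps yields center (-1/2, 1/16), radius 1/72


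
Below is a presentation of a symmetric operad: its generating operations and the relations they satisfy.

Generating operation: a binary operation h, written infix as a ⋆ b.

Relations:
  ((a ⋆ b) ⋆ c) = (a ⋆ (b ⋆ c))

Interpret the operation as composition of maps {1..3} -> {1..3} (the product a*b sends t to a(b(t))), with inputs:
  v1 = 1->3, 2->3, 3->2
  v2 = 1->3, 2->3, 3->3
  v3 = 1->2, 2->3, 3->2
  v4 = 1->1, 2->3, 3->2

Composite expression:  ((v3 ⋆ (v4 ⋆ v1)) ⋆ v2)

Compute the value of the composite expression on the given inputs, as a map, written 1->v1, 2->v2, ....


1->2, 2->2, 3->2


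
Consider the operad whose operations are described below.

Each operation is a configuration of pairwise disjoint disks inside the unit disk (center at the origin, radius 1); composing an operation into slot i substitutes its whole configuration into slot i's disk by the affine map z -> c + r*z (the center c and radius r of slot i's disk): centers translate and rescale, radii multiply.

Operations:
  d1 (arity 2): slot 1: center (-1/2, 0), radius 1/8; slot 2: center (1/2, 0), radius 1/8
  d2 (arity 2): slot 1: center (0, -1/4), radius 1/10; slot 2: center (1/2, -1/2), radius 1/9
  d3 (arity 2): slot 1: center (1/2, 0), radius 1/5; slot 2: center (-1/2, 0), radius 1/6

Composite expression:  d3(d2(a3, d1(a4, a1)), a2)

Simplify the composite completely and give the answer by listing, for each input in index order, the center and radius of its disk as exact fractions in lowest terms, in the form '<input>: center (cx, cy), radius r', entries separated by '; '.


a1: center (11/18, -1/10), radius 1/360; a2: center (-1/2, 0), radius 1/6; a3: center (1/2, -1/20), radius 1/50; a4: center (53/90, -1/10), radius 1/360


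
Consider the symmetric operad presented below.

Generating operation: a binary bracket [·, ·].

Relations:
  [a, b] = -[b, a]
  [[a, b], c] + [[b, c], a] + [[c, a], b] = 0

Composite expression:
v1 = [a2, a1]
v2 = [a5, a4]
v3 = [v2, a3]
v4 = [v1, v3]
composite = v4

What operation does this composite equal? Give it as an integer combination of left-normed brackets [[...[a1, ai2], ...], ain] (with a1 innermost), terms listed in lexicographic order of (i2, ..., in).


-[[[[a1, a2], a3], a4], a5] + [[[[a1, a2], a3], a5], a4] + [[[[a1, a2], a4], a5], a3] - [[[[a1, a2], a5], a4], a3]

In the tensor algebra, words opening a1 carry the a1-anchored form.
Composite bracket: [[a2, a1], [[a5, a4], a3]]
Under [a, b] = ab - ba we get 16 signed associative words (2^4 = 16).
Words beginning with a1 determine it all:
  a1a2a3a4a5 appears with sign -1, giving the term -[[[[a1, a2], a3], a4], a5]
  a1a2a3a5a4 appears with sign +1, giving the term +[[[[a1, a2], a3], a5], a4]
  a1a2a4a5a3 appears with sign +1, giving the term +[[[[a1, a2], a4], a5], a3]
  a1a2a5a4a3 appears with sign -1, giving the term -[[[[a1, a2], a5], a4], a3]


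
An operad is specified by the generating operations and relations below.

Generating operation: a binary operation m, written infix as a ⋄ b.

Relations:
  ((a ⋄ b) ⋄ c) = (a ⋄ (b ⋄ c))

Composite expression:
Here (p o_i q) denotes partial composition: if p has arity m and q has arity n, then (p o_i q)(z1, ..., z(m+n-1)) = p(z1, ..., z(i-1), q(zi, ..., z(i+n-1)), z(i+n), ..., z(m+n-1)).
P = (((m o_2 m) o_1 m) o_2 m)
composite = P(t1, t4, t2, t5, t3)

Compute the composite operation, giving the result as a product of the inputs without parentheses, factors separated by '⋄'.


t1 ⋄ t4 ⋄ t2 ⋄ t5 ⋄ t3

Every regrouping of m is equal, so read the t-inputs in written order.
(t4 ⋄ t2) flattens to t4 ⋄ t2
(t1 ⋄ (t4 ⋄ t2)) flattens to t1 ⋄ t4 ⋄ t2
(t5 ⋄ t3) flattens to t5 ⋄ t3
((t1 ⋄ (t4 ⋄ t2)) ⋄ (t5 ⋄ t3)) flattens to t1 ⋄ t4 ⋄ t2 ⋄ t5 ⋄ t3


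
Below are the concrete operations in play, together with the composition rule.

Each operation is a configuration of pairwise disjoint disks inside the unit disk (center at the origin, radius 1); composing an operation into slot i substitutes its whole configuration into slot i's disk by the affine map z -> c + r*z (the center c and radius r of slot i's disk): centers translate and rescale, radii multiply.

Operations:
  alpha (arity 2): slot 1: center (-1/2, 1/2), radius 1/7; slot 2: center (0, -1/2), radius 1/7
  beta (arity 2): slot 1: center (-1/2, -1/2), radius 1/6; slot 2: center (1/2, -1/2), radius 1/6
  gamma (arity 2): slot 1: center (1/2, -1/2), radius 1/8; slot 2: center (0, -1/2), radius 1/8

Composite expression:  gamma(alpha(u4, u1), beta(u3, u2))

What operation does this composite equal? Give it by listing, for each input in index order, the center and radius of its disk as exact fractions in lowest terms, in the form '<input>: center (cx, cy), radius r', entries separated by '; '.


u1: center (1/2, -9/16), radius 1/56; u2: center (1/16, -9/16), radius 1/48; u3: center (-1/16, -9/16), radius 1/48; u4: center (7/16, -7/16), radius 1/56

Follow each u-input down from gamma: c' goes to c + r*c', radius to r*r'.
input u4: composing its 2 substitution steps yields center (7/16, -7/16), radius 1/56
input u1: composing its 2 substitution steps yields center (1/2, -9/16), radius 1/56
input u3: composing its 2 substitution steps yields center (-1/16, -9/16), radius 1/48
input u2: composing its 2 substitution steps yields center (1/16, -9/16), radius 1/48
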